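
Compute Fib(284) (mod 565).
128

Matrix identity: Q^n = [[F_(n+1), F_n], [F_n, F_(n-1)]] with Q = [[1,1],[1,0]].
n = 284 = 100011100₂. Square-and-multiply, entries mod 565:
Q^1 = [[1,1],[1,0]]
Q^2 = (Q^1)² = [[2,1],[1,1]]
Q^4 = (Q^2)² = [[5,3],[3,2]]
Q^8 = (Q^4)² = [[34,21],[21,13]]
Q^17 = (Q^8)²·Q = [[324,467],[467,422]]
Q^35 = (Q^17)²·Q = [[227,450],[450,342]]
Q^71 = (Q^35)²·Q = [[449,344],[344,105]]
Q^142 = (Q^71)² = [[147,171],[171,541]]
Q^284 = (Q^142)² = [[0,128],[128,437]]
F_284 mod 565 = Q^284[0][1] = 128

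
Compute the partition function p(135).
9035836076

p(n) counts ways to write n as a sum of positive integers (order ignored).
Euler's pentagonal recurrence: p(k) = p(k-1) + p(k-2) - p(k-5) - p(k-7) + p(k-12) + p(k-15) - ... (offsets j(3j∓1)/2, signs ++--, p(0)=1, p(<0)=0).
DP table for k = 0..134: p(0)=1, p(1)=1, p(2)=2, p(3)=3, p(4)=5, p(5)=7, p(6)=11, p(7)=15, p(8)=22, p(9)=30, p(10)=42, p(11)=56, p(12)=77, p(13)=101, p(14)=135, p(15)=176, p(16)=231, p(17)=297, p(18)=385, p(19)=490, p(20)=627, p(21)=792, p(22)=1002, p(23)=1255, p(24)=1575, p(25)=1958, p(26)=2436, p(27)=3010, p(28)=3718, p(29)=4565, p(30)=5604, p(31)=6842, p(32)=8349, p(33)=10143, p(34)=12310, p(35)=14883, p(36)=17977, p(37)=21637, p(38)=26015, p(39)=31185, p(40)=37338, p(41)=44583, p(42)=53174, p(43)=63261, p(44)=75175, p(45)=89134, p(46)=105558, p(47)=124754, p(48)=147273, p(49)=173525, p(50)=204226, p(51)=239943, p(52)=281589, p(53)=329931, p(54)=386155, p(55)=451276, p(56)=526823, p(57)=614154, p(58)=715220, p(59)=831820, p(60)=966467, p(61)=1121505, p(62)=1300156, p(63)=1505499, p(64)=1741630, p(65)=2012558, p(66)=2323520, p(67)=2679689, p(68)=3087735, p(69)=3554345, p(70)=4087968, p(71)=4697205, p(72)=5392783, p(73)=6185689, p(74)=7089500, p(75)=8118264, p(76)=9289091, p(77)=10619863, p(78)=12132164, p(79)=13848650, p(80)=15796476, p(81)=18004327, p(82)=20506255, p(83)=23338469, p(84)=26543660, p(85)=30167357, p(86)=34262962, p(87)=38887673, p(88)=44108109, p(89)=49995925, p(90)=56634173, p(91)=64112359, p(92)=72533807, p(93)=82010177, p(94)=92669720, p(95)=104651419, p(96)=118114304, p(97)=133230930, p(98)=150198136, p(99)=169229875, p(100)=190569292, p(101)=214481126, p(102)=241265379, p(103)=271248950, p(104)=304801365, p(105)=342325709, p(106)=384276336, p(107)=431149389, p(108)=483502844, p(109)=541946240, p(110)=607163746, p(111)=679903203, p(112)=761002156, p(113)=851376628, p(114)=952050665, p(115)=1064144451, p(116)=1188908248, p(117)=1327710076, p(118)=1482074143, p(119)=1653668665, p(120)=1844349560, p(121)=2056148051, p(122)=2291320912, p(123)=2552338241, p(124)=2841940500, p(125)=3163127352, p(126)=3519222692, p(127)=3913864295, p(128)=4351078600, p(129)=4835271870, p(130)=5371315400, p(131)=5964539504, p(132)=6620830889, p(133)=7346629512, p(134)=8149040695.
Final step: p(135) = p(134) + p(133) - p(130) - p(128) + p(123) + p(120) - p(113) - p(109) + p(100) + p(95) - p(84) - p(78) + p(65) + p(58) - p(43) - p(35) + p(18) + p(9)
= 8149040695 + 7346629512 - 5371315400 - 4351078600 + 2552338241 + 1844349560 - 851376628 - 541946240 + 190569292 + 104651419 - 26543660 - 12132164 + 2012558 + 715220 - 63261 - 14883 + 385 + 30
= 9035836076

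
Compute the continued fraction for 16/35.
[0; 2, 5, 3]

Euclidean algorithm steps:
16 = 0 × 35 + 16
35 = 2 × 16 + 3
16 = 5 × 3 + 1
3 = 3 × 1 + 0
Continued fraction: [0; 2, 5, 3]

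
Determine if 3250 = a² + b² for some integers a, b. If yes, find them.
1² + 57² (a=1, b=57)

Factorization: 3250 = 2 × 5^3 × 13
By Fermat: n is sum of two squares iff every prime p ≡ 3 (mod 4) appears to even power.
All primes ≡ 3 (mod 4) appear to even power.
Search a = 0, 1, 2, … for 3250 - a² a perfect square: first hit at a = 1: 3250 - 1 = 3249 = 57².
3250 = 1² + 57² = 1 + 3249 ✓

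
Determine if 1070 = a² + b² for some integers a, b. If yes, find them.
Not possible

Factorization: 1070 = 2 × 5 × 107
By Fermat: n is sum of two squares iff every prime p ≡ 3 (mod 4) appears to even power.
Prime(s) ≡ 3 (mod 4) with odd exponent: [(107, 1)]
Therefore 1070 cannot be expressed as a² + b².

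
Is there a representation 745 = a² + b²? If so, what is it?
4² + 27² (a=4, b=27)

Factorization: 745 = 5 × 149
By Fermat: n is sum of two squares iff every prime p ≡ 3 (mod 4) appears to even power.
All primes ≡ 3 (mod 4) appear to even power.
Search a = 0, 1, 2, … for 745 - a² a perfect square: first hit at a = 4: 745 - 16 = 729 = 27².
745 = 4² + 27² = 16 + 729 ✓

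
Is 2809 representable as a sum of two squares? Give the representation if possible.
0² + 53² (a=0, b=53)

Factorization: 2809 = 53^2
By Fermat: n is sum of two squares iff every prime p ≡ 3 (mod 4) appears to even power.
All primes ≡ 3 (mod 4) appear to even power.
Search a = 0, 1, 2, … for 2809 - a² a perfect square: first hit at a = 0: 2809 - 0 = 2809 = 53².
2809 = 0² + 53² = 0 + 2809 ✓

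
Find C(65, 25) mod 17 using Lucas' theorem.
16

Using Lucas' theorem:
Write n=65 and k=25 in base 17:
n in base 17: [3, 14]
k in base 17: [1, 8]
C(65,25) mod 17 = ∏ C(n_i, k_i) mod 17
Digit binomials (mod 17): C(3,1) = 3; C(14,8) = 3003 ≡ 11
Product: 3 × 11 = 33 ≡ 16 (mod 17)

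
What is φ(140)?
48

140 = 2^2 × 5 × 7
φ(n) = n × ∏(1 - 1/p) for each prime p dividing n
φ(140) = 140 × (1 - 1/2) × (1 - 1/5) × (1 - 1/7) = 48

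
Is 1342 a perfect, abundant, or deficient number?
deficient

Proper divisors of 1342: sum = 1 + 2 + 11 + 22 + 61 + 122 + 671 = 890
Since 890 < 1342, 1342 is deficient.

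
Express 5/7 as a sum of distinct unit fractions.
1/2 + 1/5 + 1/70

Greedy algorithm:
5/7: ceiling(7/5) = 2, use 1/2
3/14: ceiling(14/3) = 5, use 1/5
1/70: ceiling(70/1) = 70, use 1/70
Result: 5/7 = 1/2 + 1/5 + 1/70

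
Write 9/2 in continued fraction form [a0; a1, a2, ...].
[4; 2]

Euclidean algorithm steps:
9 = 4 × 2 + 1
2 = 2 × 1 + 0
Continued fraction: [4; 2]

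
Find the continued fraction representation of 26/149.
[0; 5, 1, 2, 1, 2, 2]

Euclidean algorithm steps:
26 = 0 × 149 + 26
149 = 5 × 26 + 19
26 = 1 × 19 + 7
19 = 2 × 7 + 5
7 = 1 × 5 + 2
5 = 2 × 2 + 1
2 = 2 × 1 + 0
Continued fraction: [0; 5, 1, 2, 1, 2, 2]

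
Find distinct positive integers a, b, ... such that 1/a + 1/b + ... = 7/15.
1/3 + 1/8 + 1/120

Greedy algorithm:
7/15: ceiling(15/7) = 3, use 1/3
2/15: ceiling(15/2) = 8, use 1/8
1/120: ceiling(120/1) = 120, use 1/120
Result: 7/15 = 1/3 + 1/8 + 1/120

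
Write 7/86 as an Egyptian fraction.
1/13 + 1/224 + 1/125216

Greedy algorithm:
7/86: ceiling(86/7) = 13, use 1/13
5/1118: ceiling(1118/5) = 224, use 1/224
1/125216: ceiling(125216/1) = 125216, use 1/125216
Result: 7/86 = 1/13 + 1/224 + 1/125216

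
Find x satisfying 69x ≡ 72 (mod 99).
x ≡ 24 (mod 33)

gcd(69, 99) = 3, which divides 72, so solutions exist.
Divide through by 3: 23x ≡ 24 (mod 33).
Find 23^(-1) mod 33 by the extended Euclidean algorithm:
33 = 1 × 23 + 10  ⟹  10 = (1)·33 + (-1)·23
23 = 2 × 10 + 3  ⟹  3 = (-2)·33 + (3)·23
10 = 3 × 3 + 1  ⟹  1 = (7)·33 + (-10)·23
So (-10)·23 ≡ 1 (mod 33), i.e. 23^(-1) ≡ -10 ≡ 23 (mod 33).
x ≡ 23 × 24 = 552 ≡ 24 (mod 33).
Check: 69 × 24 = 1656 ≡ 72 (mod 99).
x ≡ 24 (mod 33), giving 3 solutions mod 99.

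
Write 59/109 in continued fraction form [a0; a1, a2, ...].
[0; 1, 1, 5, 1, 1, 4]

Euclidean algorithm steps:
59 = 0 × 109 + 59
109 = 1 × 59 + 50
59 = 1 × 50 + 9
50 = 5 × 9 + 5
9 = 1 × 5 + 4
5 = 1 × 4 + 1
4 = 4 × 1 + 0
Continued fraction: [0; 1, 1, 5, 1, 1, 4]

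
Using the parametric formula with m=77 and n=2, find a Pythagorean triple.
(5925, 308, 5933)

Euclid's formula: a = m² - n², b = 2mn, c = m² + n²
m = 77, n = 2
a = 77² - 2² = 5929 - 4 = 5925
b = 2 × 77 × 2 = 308
c = 77² + 2² = 5929 + 4 = 5933
Verification: 5925² + 308² = 35105625 + 94864 = 35200489 = 5933² ✓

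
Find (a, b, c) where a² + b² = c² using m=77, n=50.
(3429, 7700, 8429)

Euclid's formula: a = m² - n², b = 2mn, c = m² + n²
m = 77, n = 50
a = 77² - 50² = 5929 - 2500 = 3429
b = 2 × 77 × 50 = 7700
c = 77² + 50² = 5929 + 2500 = 8429
Verification: 3429² + 7700² = 11758041 + 59290000 = 71048041 = 8429² ✓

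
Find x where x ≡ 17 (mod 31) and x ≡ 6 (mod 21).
48

Using Chinese Remainder Theorem:
M = 31 × 21 = 651
M1 = 21, M2 = 31
y1 = 21^(-1) mod 31 = 3
y2 = 31^(-1) mod 21 = 19
x = (17×21×3 + 6×31×19) mod 651 = 48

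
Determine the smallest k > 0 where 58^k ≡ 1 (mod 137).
136

137 is prime, so ord(58) divides φ(137) = 136.
Divisors of 136: 1, 2, 4, 8, 17, 34, 68, 136.
Repeated squaring: 58^1 ≡ 58, 58^2 ≡ 76, 58^4 ≡ 22, 58^8 ≡ 73, 58^16 ≡ 123, 58^32 ≡ 59, 58^64 ≡ 56, 58^128 ≡ 122 (mod 137).
Test 58^d mod 137 for each divisor d in increasing order:
58^1 ≡ 58
58^2 ≡ 76
58^4 ≡ 22
58^8 ≡ 73
58^17 = 58^16·58^1 ≡ 10
58^34 = 58^32·58^2 ≡ 100
58^68 = 58^64·58^4 ≡ 136
58^136 = 58^128·58^8 ≡ 1  ← first divisor giving 1
The order is 136.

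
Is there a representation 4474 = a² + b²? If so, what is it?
35² + 57² (a=35, b=57)

Factorization: 4474 = 2 × 2237
By Fermat: n is sum of two squares iff every prime p ≡ 3 (mod 4) appears to even power.
All primes ≡ 3 (mod 4) appear to even power.
Search a = 0, 1, 2, … for 4474 - a² a perfect square: first hit at a = 35: 4474 - 1225 = 3249 = 57².
4474 = 35² + 57² = 1225 + 3249 ✓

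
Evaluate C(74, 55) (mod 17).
9

Using Lucas' theorem:
Write n=74 and k=55 in base 17:
n in base 17: [4, 6]
k in base 17: [3, 4]
C(74,55) mod 17 = ∏ C(n_i, k_i) mod 17
Digit binomials (mod 17): C(4,3) = 4; C(6,4) = 15
Product: 4 × 15 = 60 ≡ 9 (mod 17)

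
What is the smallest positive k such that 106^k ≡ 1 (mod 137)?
136

137 is prime, so ord(106) divides φ(137) = 136.
Divisors of 136: 1, 2, 4, 8, 17, 34, 68, 136.
Repeated squaring: 106^1 ≡ 106, 106^2 ≡ 2, 106^4 ≡ 4, 106^8 ≡ 16, 106^16 ≡ 119, 106^32 ≡ 50, 106^64 ≡ 34, 106^128 ≡ 60 (mod 137).
Test 106^d mod 137 for each divisor d in increasing order:
106^1 ≡ 106
106^2 ≡ 2
106^4 ≡ 4
106^8 ≡ 16
106^17 = 106^16·106^1 ≡ 10
106^34 = 106^32·106^2 ≡ 100
106^68 = 106^64·106^4 ≡ 136
106^136 = 106^128·106^8 ≡ 1  ← first divisor giving 1
The order is 136.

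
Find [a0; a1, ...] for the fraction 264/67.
[3; 1, 15, 1, 3]

Euclidean algorithm steps:
264 = 3 × 67 + 63
67 = 1 × 63 + 4
63 = 15 × 4 + 3
4 = 1 × 3 + 1
3 = 3 × 1 + 0
Continued fraction: [3; 1, 15, 1, 3]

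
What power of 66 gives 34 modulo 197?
76

Baby-step giant-step with step n = ⌈√197⌉ = 15.
Baby steps 66^j mod 197 (j:value) for j=0..14: 0:1, 1:66, 2:22, 3:73, 4:90, 5:30, 6:10, 7:69, 8:23, 9:139, 10:112, 11:103, 12:100, 13:99, 14:33.
Giant-step multiplier: 66^(-15) ≡ 66^(196-15) = 66^181 ≡ 18 (mod 197).
Giant steps γ_i = 34·18^i mod 197: γ_0=34, γ_1=21, γ_2=181, γ_3=106, γ_4=135, γ_5=66 (in table at j=1).
x = i·n + j = 5·15 + 1 = 76.
Check: 66^76 ≡ 34 (mod 197).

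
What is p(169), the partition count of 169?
250438925115

p(n) counts ways to write n as a sum of positive integers (order ignored).
Euler's pentagonal recurrence: p(k) = p(k-1) + p(k-2) - p(k-5) - p(k-7) + p(k-12) + p(k-15) - ... (offsets j(3j∓1)/2, signs ++--, p(0)=1, p(<0)=0).
DP table for k = 0..168: p(0)=1, p(1)=1, p(2)=2, p(3)=3, p(4)=5, p(5)=7, p(6)=11, p(7)=15, p(8)=22, p(9)=30, p(10)=42, p(11)=56, p(12)=77, p(13)=101, p(14)=135, p(15)=176, p(16)=231, p(17)=297, p(18)=385, p(19)=490, p(20)=627, p(21)=792, p(22)=1002, p(23)=1255, p(24)=1575, p(25)=1958, p(26)=2436, p(27)=3010, p(28)=3718, p(29)=4565, p(30)=5604, p(31)=6842, p(32)=8349, p(33)=10143, p(34)=12310, p(35)=14883, p(36)=17977, p(37)=21637, p(38)=26015, p(39)=31185, p(40)=37338, p(41)=44583, p(42)=53174, p(43)=63261, p(44)=75175, p(45)=89134, p(46)=105558, p(47)=124754, p(48)=147273, p(49)=173525, p(50)=204226, p(51)=239943, p(52)=281589, p(53)=329931, p(54)=386155, p(55)=451276, p(56)=526823, p(57)=614154, p(58)=715220, p(59)=831820, p(60)=966467, p(61)=1121505, p(62)=1300156, p(63)=1505499, p(64)=1741630, p(65)=2012558, p(66)=2323520, p(67)=2679689, p(68)=3087735, p(69)=3554345, p(70)=4087968, p(71)=4697205, p(72)=5392783, p(73)=6185689, p(74)=7089500, p(75)=8118264, p(76)=9289091, p(77)=10619863, p(78)=12132164, p(79)=13848650, p(80)=15796476, p(81)=18004327, p(82)=20506255, p(83)=23338469, p(84)=26543660, p(85)=30167357, p(86)=34262962, p(87)=38887673, p(88)=44108109, p(89)=49995925, p(90)=56634173, p(91)=64112359, p(92)=72533807, p(93)=82010177, p(94)=92669720, p(95)=104651419, p(96)=118114304, p(97)=133230930, p(98)=150198136, p(99)=169229875, p(100)=190569292, p(101)=214481126, p(102)=241265379, p(103)=271248950, p(104)=304801365, p(105)=342325709, p(106)=384276336, p(107)=431149389, p(108)=483502844, p(109)=541946240, p(110)=607163746, p(111)=679903203, p(112)=761002156, p(113)=851376628, p(114)=952050665, p(115)=1064144451, p(116)=1188908248, p(117)=1327710076, p(118)=1482074143, p(119)=1653668665, p(120)=1844349560, p(121)=2056148051, p(122)=2291320912, p(123)=2552338241, p(124)=2841940500, p(125)=3163127352, p(126)=3519222692, p(127)=3913864295, p(128)=4351078600, p(129)=4835271870, p(130)=5371315400, p(131)=5964539504, p(132)=6620830889, p(133)=7346629512, p(134)=8149040695, p(135)=9035836076, p(136)=10015581680, p(137)=11097645016, p(138)=12292341831, p(139)=13610949895, p(140)=15065878135, p(141)=16670689208, p(142)=18440293320, p(143)=20390982757, p(144)=22540654445, p(145)=24908858009, p(146)=27517052599, p(147)=30388671978, p(148)=33549419497, p(149)=37027355200, p(150)=40853235313, p(151)=45060624582, p(152)=49686288421, p(153)=54770336324, p(154)=60356673280, p(155)=66493182097, p(156)=73232243759, p(157)=80630964769, p(158)=88751778802, p(159)=97662728555, p(160)=107438159466, p(161)=118159068427, p(162)=129913904637, p(163)=142798995930, p(164)=156919475295, p(165)=172389800255, p(166)=189334822579, p(167)=207890420102, p(168)=228204732751.
Final step: p(169) = p(168) + p(167) - p(164) - p(162) + p(157) + p(154) - p(147) - p(143) + p(134) + p(129) - p(118) - p(112) + p(99) + p(92) - p(77) - p(69) + p(52) + p(43) - p(24) - p(14)
= 228204732751 + 207890420102 - 156919475295 - 129913904637 + 80630964769 + 60356673280 - 30388671978 - 20390982757 + 8149040695 + 4835271870 - 1482074143 - 761002156 + 169229875 + 72533807 - 10619863 - 3554345 + 281589 + 63261 - 1575 - 135
= 250438925115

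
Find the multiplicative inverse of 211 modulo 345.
121

gcd(211, 345) = 1, so the inverse exists.
Extended Euclidean algorithm on (345, 211):
345 = 1 × 211 + 134  ⟹  134 = (1)·345 + (-1)·211
211 = 1 × 134 + 77  ⟹  77 = (-1)·345 + (2)·211
134 = 1 × 77 + 57  ⟹  57 = (2)·345 + (-3)·211
77 = 1 × 57 + 20  ⟹  20 = (-3)·345 + (5)·211
57 = 2 × 20 + 17  ⟹  17 = (8)·345 + (-13)·211
20 = 1 × 17 + 3  ⟹  3 = (-11)·345 + (18)·211
17 = 5 × 3 + 2  ⟹  2 = (63)·345 + (-103)·211
3 = 1 × 2 + 1  ⟹  1 = (-74)·345 + (121)·211
So (121)·211 ≡ 1 (mod 345), i.e. 211^(-1) ≡ 121 (mod 345).
Check: 211 × 121 = 25531 ≡ 1 (mod 345)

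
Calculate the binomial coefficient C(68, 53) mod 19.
0

Using Lucas' theorem:
Write n=68 and k=53 in base 19:
n in base 19: [3, 11]
k in base 19: [2, 15]
C(68,53) mod 19 = ∏ C(n_i, k_i) mod 19
Digit binomials (mod 19): C(3,2) = 3; C(11,15) = 0 (k_i > n_i)
Product: 3 × 0 = 0 ≡ 0 (mod 19)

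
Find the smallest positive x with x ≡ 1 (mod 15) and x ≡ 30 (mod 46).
76

Using Chinese Remainder Theorem:
M = 15 × 46 = 690
M1 = 46, M2 = 15
y1 = 46^(-1) mod 15 = 1
y2 = 15^(-1) mod 46 = 43
x = (1×46×1 + 30×15×43) mod 690 = 76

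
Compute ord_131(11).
65

131 is prime, so ord(11) divides φ(131) = 130.
Divisors of 130: 1, 2, 5, 10, 13, 26, 65, 130.
Repeated squaring: 11^1 ≡ 11, 11^2 ≡ 121, 11^4 ≡ 100, 11^8 ≡ 44, 11^16 ≡ 102, 11^32 ≡ 55, 11^64 ≡ 12, 11^128 ≡ 13 (mod 131).
Test 11^d mod 131 for each divisor d in increasing order:
11^1 ≡ 11
11^2 ≡ 121
11^5 = 11^4·11^1 ≡ 52
11^10 = 11^8·11^2 ≡ 84
11^13 = 11^8·11^4·11^1 ≡ 61
11^26 = 11^16·11^8·11^2 ≡ 53
11^65 = 11^64·11^1 ≡ 1  ← first divisor giving 1
The order is 65.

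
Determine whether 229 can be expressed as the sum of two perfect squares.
2² + 15² (a=2, b=15)

Factorization: 229 = 229
By Fermat: n is sum of two squares iff every prime p ≡ 3 (mod 4) appears to even power.
All primes ≡ 3 (mod 4) appear to even power.
Search a = 0, 1, 2, … for 229 - a² a perfect square: first hit at a = 2: 229 - 4 = 225 = 15².
229 = 2² + 15² = 4 + 225 ✓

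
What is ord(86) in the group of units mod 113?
112

113 is prime, so ord(86) divides φ(113) = 112.
Divisors of 112: 1, 2, 4, 7, 8, 14, 16, 28, 56, 112.
Repeated squaring: 86^1 ≡ 86, 86^2 ≡ 51, 86^4 ≡ 2, 86^8 ≡ 4, 86^16 ≡ 16, 86^32 ≡ 30, 86^64 ≡ 109 (mod 113).
Test 86^d mod 113 for each divisor d in increasing order:
86^1 ≡ 86
86^2 ≡ 51
86^4 ≡ 2
86^7 = 86^4·86^2·86^1 ≡ 71
86^8 ≡ 4
86^14 = 86^8·86^4·86^2 ≡ 69
86^16 ≡ 16
86^28 = 86^16·86^8·86^4 ≡ 15
86^56 = 86^32·86^16·86^8 ≡ 112
86^112 = 86^64·86^32·86^16 ≡ 1  ← first divisor giving 1
The order is 112.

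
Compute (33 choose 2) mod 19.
15

Using Lucas' theorem:
Write n=33 and k=2 in base 19:
n in base 19: [1, 14]
k in base 19: [0, 2]
C(33,2) mod 19 = ∏ C(n_i, k_i) mod 19
Digit binomials (mod 19): C(1,0) = 1; C(14,2) = 91 ≡ 15
Product: 1 × 15 = 15 ≡ 15 (mod 19)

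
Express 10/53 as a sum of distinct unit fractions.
1/6 + 1/46 + 1/3657

Greedy algorithm:
10/53: ceiling(53/10) = 6, use 1/6
7/318: ceiling(318/7) = 46, use 1/46
1/3657: ceiling(3657/1) = 3657, use 1/3657
Result: 10/53 = 1/6 + 1/46 + 1/3657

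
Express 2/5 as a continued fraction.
[0; 2, 2]

Euclidean algorithm steps:
2 = 0 × 5 + 2
5 = 2 × 2 + 1
2 = 2 × 1 + 0
Continued fraction: [0; 2, 2]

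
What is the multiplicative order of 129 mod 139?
23

139 is prime, so ord(129) divides φ(139) = 138.
Divisors of 138: 1, 2, 3, 6, 23, 46, 69, 138.
Repeated squaring: 129^1 ≡ 129, 129^2 ≡ 100, 129^4 ≡ 131, 129^8 ≡ 64, 129^16 ≡ 65, 129^32 ≡ 55, 129^64 ≡ 106, 129^128 ≡ 116 (mod 139).
Test 129^d mod 139 for each divisor d in increasing order:
129^1 ≡ 129
129^2 ≡ 100
129^3 = 129^2·129^1 ≡ 112
129^6 = 129^4·129^2 ≡ 34
129^23 = 129^16·129^4·129^2·129^1 ≡ 1  ← first divisor giving 1
The order is 23.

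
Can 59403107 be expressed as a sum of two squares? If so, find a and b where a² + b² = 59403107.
Not possible

Factorization: 59403107 = 29 × 127^3
By Fermat: n is sum of two squares iff every prime p ≡ 3 (mod 4) appears to even power.
Prime(s) ≡ 3 (mod 4) with odd exponent: [(127, 3)]
Therefore 59403107 cannot be expressed as a² + b².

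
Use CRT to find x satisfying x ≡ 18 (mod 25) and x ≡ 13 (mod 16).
93

Using Chinese Remainder Theorem:
M = 25 × 16 = 400
M1 = 16, M2 = 25
y1 = 16^(-1) mod 25 = 11
y2 = 25^(-1) mod 16 = 9
x = (18×16×11 + 13×25×9) mod 400 = 93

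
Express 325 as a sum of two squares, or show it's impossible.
1² + 18² (a=1, b=18)

Factorization: 325 = 5^2 × 13
By Fermat: n is sum of two squares iff every prime p ≡ 3 (mod 4) appears to even power.
All primes ≡ 3 (mod 4) appear to even power.
Search a = 0, 1, 2, … for 325 - a² a perfect square: first hit at a = 1: 325 - 1 = 324 = 18².
325 = 1² + 18² = 1 + 324 ✓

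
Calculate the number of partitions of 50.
204226

p(n) counts ways to write n as a sum of positive integers (order ignored).
Euler's pentagonal recurrence: p(k) = p(k-1) + p(k-2) - p(k-5) - p(k-7) + p(k-12) + p(k-15) - ... (offsets j(3j∓1)/2, signs ++--, p(0)=1, p(<0)=0).
DP table for k = 0..49: p(0)=1, p(1)=1, p(2)=2, p(3)=3, p(4)=5, p(5)=7, p(6)=11, p(7)=15, p(8)=22, p(9)=30, p(10)=42, p(11)=56, p(12)=77, p(13)=101, p(14)=135, p(15)=176, p(16)=231, p(17)=297, p(18)=385, p(19)=490, p(20)=627, p(21)=792, p(22)=1002, p(23)=1255, p(24)=1575, p(25)=1958, p(26)=2436, p(27)=3010, p(28)=3718, p(29)=4565, p(30)=5604, p(31)=6842, p(32)=8349, p(33)=10143, p(34)=12310, p(35)=14883, p(36)=17977, p(37)=21637, p(38)=26015, p(39)=31185, p(40)=37338, p(41)=44583, p(42)=53174, p(43)=63261, p(44)=75175, p(45)=89134, p(46)=105558, p(47)=124754, p(48)=147273, p(49)=173525.
Final step: p(50) = p(49) + p(48) - p(45) - p(43) + p(38) + p(35) - p(28) - p(24) + p(15) + p(10)
= 173525 + 147273 - 89134 - 63261 + 26015 + 14883 - 3718 - 1575 + 176 + 42
= 204226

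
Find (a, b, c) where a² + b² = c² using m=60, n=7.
(3551, 840, 3649)

Euclid's formula: a = m² - n², b = 2mn, c = m² + n²
m = 60, n = 7
a = 60² - 7² = 3600 - 49 = 3551
b = 2 × 60 × 7 = 840
c = 60² + 7² = 3600 + 49 = 3649
Verification: 3551² + 840² = 12609601 + 705600 = 13315201 = 3649² ✓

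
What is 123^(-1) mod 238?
149

gcd(123, 238) = 1, so the inverse exists.
Extended Euclidean algorithm on (238, 123):
238 = 1 × 123 + 115  ⟹  115 = (1)·238 + (-1)·123
123 = 1 × 115 + 8  ⟹  8 = (-1)·238 + (2)·123
115 = 14 × 8 + 3  ⟹  3 = (15)·238 + (-29)·123
8 = 2 × 3 + 2  ⟹  2 = (-31)·238 + (60)·123
3 = 1 × 2 + 1  ⟹  1 = (46)·238 + (-89)·123
So (-89)·123 ≡ 1 (mod 238), i.e. 123^(-1) ≡ -89 ≡ 149 (mod 238).
Check: 123 × 149 = 18327 ≡ 1 (mod 238)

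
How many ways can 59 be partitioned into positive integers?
831820

p(n) counts ways to write n as a sum of positive integers (order ignored).
Euler's pentagonal recurrence: p(k) = p(k-1) + p(k-2) - p(k-5) - p(k-7) + p(k-12) + p(k-15) - ... (offsets j(3j∓1)/2, signs ++--, p(0)=1, p(<0)=0).
DP table for k = 0..58: p(0)=1, p(1)=1, p(2)=2, p(3)=3, p(4)=5, p(5)=7, p(6)=11, p(7)=15, p(8)=22, p(9)=30, p(10)=42, p(11)=56, p(12)=77, p(13)=101, p(14)=135, p(15)=176, p(16)=231, p(17)=297, p(18)=385, p(19)=490, p(20)=627, p(21)=792, p(22)=1002, p(23)=1255, p(24)=1575, p(25)=1958, p(26)=2436, p(27)=3010, p(28)=3718, p(29)=4565, p(30)=5604, p(31)=6842, p(32)=8349, p(33)=10143, p(34)=12310, p(35)=14883, p(36)=17977, p(37)=21637, p(38)=26015, p(39)=31185, p(40)=37338, p(41)=44583, p(42)=53174, p(43)=63261, p(44)=75175, p(45)=89134, p(46)=105558, p(47)=124754, p(48)=147273, p(49)=173525, p(50)=204226, p(51)=239943, p(52)=281589, p(53)=329931, p(54)=386155, p(55)=451276, p(56)=526823, p(57)=614154, p(58)=715220.
Final step: p(59) = p(58) + p(57) - p(54) - p(52) + p(47) + p(44) - p(37) - p(33) + p(24) + p(19) - p(8) - p(2)
= 715220 + 614154 - 386155 - 281589 + 124754 + 75175 - 21637 - 10143 + 1575 + 490 - 22 - 2
= 831820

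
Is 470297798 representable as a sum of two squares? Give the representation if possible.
Not possible

Factorization: 470297798 = 2 × 41 × 179^3
By Fermat: n is sum of two squares iff every prime p ≡ 3 (mod 4) appears to even power.
Prime(s) ≡ 3 (mod 4) with odd exponent: [(179, 3)]
Therefore 470297798 cannot be expressed as a² + b².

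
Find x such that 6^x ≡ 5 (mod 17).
11

Baby-step giant-step with step n = ⌈√17⌉ = 5.
Baby steps 6^j mod 17 (j:value) for j=0..4: 0:1, 1:6, 2:2, 3:12, 4:4.
Giant-step multiplier: 6^(-5) ≡ 6^(16-5) = 6^11 ≡ 5 (mod 17).
Giant steps γ_i = 5·5^i mod 17: γ_0=5, γ_1=8, γ_2=6 (in table at j=1).
x = i·n + j = 2·5 + 1 = 11.
Check: 6^11 ≡ 5 (mod 17).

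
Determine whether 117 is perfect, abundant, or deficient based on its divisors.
deficient

Proper divisors of 117: sum = 1 + 3 + 9 + 13 + 39 = 65
Since 65 < 117, 117 is deficient.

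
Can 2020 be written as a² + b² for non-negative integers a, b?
16² + 42² (a=16, b=42)

Factorization: 2020 = 2^2 × 5 × 101
By Fermat: n is sum of two squares iff every prime p ≡ 3 (mod 4) appears to even power.
All primes ≡ 3 (mod 4) appear to even power.
Search a = 0, 1, 2, … for 2020 - a² a perfect square: first hit at a = 16: 2020 - 256 = 1764 = 42².
2020 = 16² + 42² = 256 + 1764 ✓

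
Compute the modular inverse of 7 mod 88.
63

gcd(7, 88) = 1, so the inverse exists.
Extended Euclidean algorithm on (88, 7):
88 = 12 × 7 + 4  ⟹  4 = (1)·88 + (-12)·7
7 = 1 × 4 + 3  ⟹  3 = (-1)·88 + (13)·7
4 = 1 × 3 + 1  ⟹  1 = (2)·88 + (-25)·7
So (-25)·7 ≡ 1 (mod 88), i.e. 7^(-1) ≡ -25 ≡ 63 (mod 88).
Check: 7 × 63 = 441 ≡ 1 (mod 88)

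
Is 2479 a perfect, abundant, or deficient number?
deficient

Proper divisors of 2479: sum = 1 + 37 + 67 = 105
Since 105 < 2479, 2479 is deficient.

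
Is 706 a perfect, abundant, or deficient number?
deficient

Proper divisors of 706: sum = 1 + 2 + 353 = 356
Since 356 < 706, 706 is deficient.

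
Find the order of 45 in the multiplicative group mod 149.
74

149 is prime, so ord(45) divides φ(149) = 148.
Divisors of 148: 1, 2, 4, 37, 74, 148.
Repeated squaring: 45^1 ≡ 45, 45^2 ≡ 88, 45^4 ≡ 145, 45^8 ≡ 16, 45^16 ≡ 107, 45^32 ≡ 125, 45^64 ≡ 129, 45^128 ≡ 102 (mod 149).
Test 45^d mod 149 for each divisor d in increasing order:
45^1 ≡ 45
45^2 ≡ 88
45^4 ≡ 145
45^37 = 45^32·45^4·45^1 ≡ 148
45^74 = 45^64·45^8·45^2 ≡ 1  ← first divisor giving 1
The order is 74.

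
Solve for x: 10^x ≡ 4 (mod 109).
78

Baby-step giant-step with step n = ⌈√109⌉ = 11.
Baby steps 10^j mod 109 (j:value) for j=0..10: 0:1, 1:10, 2:100, 3:19, 4:81, 5:47, 6:34, 7:13, 8:21, 9:101, 10:29.
Giant-step multiplier: 10^(-11) ≡ 10^(108-11) = 10^97 ≡ 53 (mod 109).
Giant steps γ_i = 4·53^i mod 109: γ_0=4, γ_1=103, γ_2=9, γ_3=41, γ_4=102, γ_5=65, γ_6=66, γ_7=10 (in table at j=1).
x = i·n + j = 7·11 + 1 = 78.
Check: 10^78 ≡ 4 (mod 109).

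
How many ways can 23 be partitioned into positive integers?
1255

p(n) counts ways to write n as a sum of positive integers (order ignored).
Euler's pentagonal recurrence: p(k) = p(k-1) + p(k-2) - p(k-5) - p(k-7) + p(k-12) + p(k-15) - ... (offsets j(3j∓1)/2, signs ++--, p(0)=1, p(<0)=0).
DP table for k = 0..22: p(0)=1, p(1)=1, p(2)=2, p(3)=3, p(4)=5, p(5)=7, p(6)=11, p(7)=15, p(8)=22, p(9)=30, p(10)=42, p(11)=56, p(12)=77, p(13)=101, p(14)=135, p(15)=176, p(16)=231, p(17)=297, p(18)=385, p(19)=490, p(20)=627, p(21)=792, p(22)=1002.
Final step: p(23) = p(22) + p(21) - p(18) - p(16) + p(11) + p(8) - p(1)
= 1002 + 792 - 385 - 231 + 56 + 22 - 1
= 1255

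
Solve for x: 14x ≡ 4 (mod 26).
x ≡ 4 (mod 13)

gcd(14, 26) = 2, which divides 4, so solutions exist.
Divide through by 2: 7x ≡ 2 (mod 13).
Find 7^(-1) mod 13 by the extended Euclidean algorithm:
13 = 1 × 7 + 6  ⟹  6 = (1)·13 + (-1)·7
7 = 1 × 6 + 1  ⟹  1 = (-1)·13 + (2)·7
So (2)·7 ≡ 1 (mod 13), i.e. 7^(-1) ≡ 2 (mod 13).
x ≡ 2 × 2 = 4 ≡ 4 (mod 13).
Check: 14 × 4 = 56 ≡ 4 (mod 26).
x ≡ 4 (mod 13), giving 2 solutions mod 26.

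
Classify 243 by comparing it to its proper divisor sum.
deficient

Proper divisors of 243: sum = 1 + 3 + 9 + 27 + 81 = 121
Since 121 < 243, 243 is deficient.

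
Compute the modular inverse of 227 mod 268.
183

gcd(227, 268) = 1, so the inverse exists.
Extended Euclidean algorithm on (268, 227):
268 = 1 × 227 + 41  ⟹  41 = (1)·268 + (-1)·227
227 = 5 × 41 + 22  ⟹  22 = (-5)·268 + (6)·227
41 = 1 × 22 + 19  ⟹  19 = (6)·268 + (-7)·227
22 = 1 × 19 + 3  ⟹  3 = (-11)·268 + (13)·227
19 = 6 × 3 + 1  ⟹  1 = (72)·268 + (-85)·227
So (-85)·227 ≡ 1 (mod 268), i.e. 227^(-1) ≡ -85 ≡ 183 (mod 268).
Check: 227 × 183 = 41541 ≡ 1 (mod 268)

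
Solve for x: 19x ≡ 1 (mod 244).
167

gcd(19, 244) = 1, so the inverse exists.
Extended Euclidean algorithm on (244, 19):
244 = 12 × 19 + 16  ⟹  16 = (1)·244 + (-12)·19
19 = 1 × 16 + 3  ⟹  3 = (-1)·244 + (13)·19
16 = 5 × 3 + 1  ⟹  1 = (6)·244 + (-77)·19
So (-77)·19 ≡ 1 (mod 244), i.e. 19^(-1) ≡ -77 ≡ 167 (mod 244).
Check: 19 × 167 = 3173 ≡ 1 (mod 244)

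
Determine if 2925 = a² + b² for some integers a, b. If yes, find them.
3² + 54² (a=3, b=54)

Factorization: 2925 = 3^2 × 5^2 × 13
By Fermat: n is sum of two squares iff every prime p ≡ 3 (mod 4) appears to even power.
All primes ≡ 3 (mod 4) appear to even power.
Search a = 0, 1, 2, … for 2925 - a² a perfect square: first hit at a = 3: 2925 - 9 = 2916 = 54².
2925 = 3² + 54² = 9 + 2916 ✓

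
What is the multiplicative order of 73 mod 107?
106

107 is prime, so ord(73) divides φ(107) = 106.
Divisors of 106: 1, 2, 53, 106.
Repeated squaring: 73^1 ≡ 73, 73^2 ≡ 86, 73^4 ≡ 13, 73^8 ≡ 62, 73^16 ≡ 99, 73^32 ≡ 64, 73^64 ≡ 30 (mod 107).
Test 73^d mod 107 for each divisor d in increasing order:
73^1 ≡ 73
73^2 ≡ 86
73^53 = 73^32·73^16·73^4·73^1 ≡ 106
73^106 = 73^64·73^32·73^8·73^2 ≡ 1  ← first divisor giving 1
The order is 106.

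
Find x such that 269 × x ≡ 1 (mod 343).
292

gcd(269, 343) = 1, so the inverse exists.
Extended Euclidean algorithm on (343, 269):
343 = 1 × 269 + 74  ⟹  74 = (1)·343 + (-1)·269
269 = 3 × 74 + 47  ⟹  47 = (-3)·343 + (4)·269
74 = 1 × 47 + 27  ⟹  27 = (4)·343 + (-5)·269
47 = 1 × 27 + 20  ⟹  20 = (-7)·343 + (9)·269
27 = 1 × 20 + 7  ⟹  7 = (11)·343 + (-14)·269
20 = 2 × 7 + 6  ⟹  6 = (-29)·343 + (37)·269
7 = 1 × 6 + 1  ⟹  1 = (40)·343 + (-51)·269
So (-51)·269 ≡ 1 (mod 343), i.e. 269^(-1) ≡ -51 ≡ 292 (mod 343).
Check: 269 × 292 = 78548 ≡ 1 (mod 343)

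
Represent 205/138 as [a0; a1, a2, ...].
[1; 2, 16, 1, 3]

Euclidean algorithm steps:
205 = 1 × 138 + 67
138 = 2 × 67 + 4
67 = 16 × 4 + 3
4 = 1 × 3 + 1
3 = 3 × 1 + 0
Continued fraction: [1; 2, 16, 1, 3]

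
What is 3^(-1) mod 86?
29

gcd(3, 86) = 1, so the inverse exists.
Extended Euclidean algorithm on (86, 3):
86 = 28 × 3 + 2  ⟹  2 = (1)·86 + (-28)·3
3 = 1 × 2 + 1  ⟹  1 = (-1)·86 + (29)·3
So (29)·3 ≡ 1 (mod 86), i.e. 3^(-1) ≡ 29 (mod 86).
Check: 3 × 29 = 87 ≡ 1 (mod 86)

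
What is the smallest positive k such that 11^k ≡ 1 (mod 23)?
22

23 is prime, so ord(11) divides φ(23) = 22.
Divisors of 22: 1, 2, 11, 22.
Repeated squaring: 11^1 ≡ 11, 11^2 ≡ 6, 11^4 ≡ 13, 11^8 ≡ 8, 11^16 ≡ 18 (mod 23).
Test 11^d mod 23 for each divisor d in increasing order:
11^1 ≡ 11
11^2 ≡ 6
11^11 = 11^8·11^2·11^1 ≡ 22
11^22 = 11^16·11^4·11^2 ≡ 1  ← first divisor giving 1
The order is 22.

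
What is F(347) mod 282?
5

Matrix identity: Q^n = [[F_(n+1), F_n], [F_n, F_(n-1)]] with Q = [[1,1],[1,0]].
n = 347 = 101011011₂. Square-and-multiply, entries mod 282:
Q^1 = [[1,1],[1,0]]
Q^2 = (Q^1)² = [[2,1],[1,1]]
Q^5 = (Q^2)²·Q = [[8,5],[5,3]]
Q^10 = (Q^5)² = [[89,55],[55,34]]
Q^21 = (Q^10)²·Q = [[227,230],[230,279]]
Q^43 = (Q^21)²·Q = [[3,89],[89,196]]
Q^86 = (Q^43)² = [[34,227],[227,89]]
Q^173 = (Q^86)²·Q = [[236,233],[233,3]]
Q^347 = (Q^173)²·Q = [[138,5],[5,133]]
F_347 mod 282 = Q^347[0][1] = 5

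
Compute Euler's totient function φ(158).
78

158 = 2 × 79
φ(n) = n × ∏(1 - 1/p) for each prime p dividing n
φ(158) = 158 × (1 - 1/2) × (1 - 1/79) = 78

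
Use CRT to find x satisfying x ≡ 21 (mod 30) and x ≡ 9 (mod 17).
111

Using Chinese Remainder Theorem:
M = 30 × 17 = 510
M1 = 17, M2 = 30
y1 = 17^(-1) mod 30 = 23
y2 = 30^(-1) mod 17 = 4
x = (21×17×23 + 9×30×4) mod 510 = 111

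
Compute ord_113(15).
4

113 is prime, so ord(15) divides φ(113) = 112.
Divisors of 112: 1, 2, 4, 7, 8, 14, 16, 28, 56, 112.
Repeated squaring: 15^1 ≡ 15, 15^2 ≡ 112, 15^4 ≡ 1, 15^8 ≡ 1, 15^16 ≡ 1, 15^32 ≡ 1, 15^64 ≡ 1 (mod 113).
Test 15^d mod 113 for each divisor d in increasing order:
15^1 ≡ 15
15^2 ≡ 112
15^4 ≡ 1  ← first divisor giving 1
The order is 4.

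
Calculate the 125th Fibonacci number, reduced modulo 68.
33

Matrix identity: Q^n = [[F_(n+1), F_n], [F_n, F_(n-1)]] with Q = [[1,1],[1,0]].
n = 125 = 1111101₂. Square-and-multiply, entries mod 68:
Q^1 = [[1,1],[1,0]]
Q^3 = (Q^1)²·Q = [[3,2],[2,1]]
Q^7 = (Q^3)²·Q = [[21,13],[13,8]]
Q^15 = (Q^7)²·Q = [[35,66],[66,37]]
Q^31 = (Q^15)²·Q = [[65,5],[5,60]]
Q^62 = (Q^31)² = [[34,13],[13,21]]
Q^125 = (Q^62)²·Q = [[0,33],[33,35]]
F_125 mod 68 = Q^125[0][1] = 33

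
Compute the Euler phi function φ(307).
306

307 = 307
φ(n) = n × ∏(1 - 1/p) for each prime p dividing n
φ(307) = 307 × (1 - 1/307) = 306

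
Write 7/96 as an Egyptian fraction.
1/14 + 1/672

Greedy algorithm:
7/96: ceiling(96/7) = 14, use 1/14
1/672: ceiling(672/1) = 672, use 1/672
Result: 7/96 = 1/14 + 1/672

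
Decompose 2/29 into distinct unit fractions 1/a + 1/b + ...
1/15 + 1/435

Greedy algorithm:
2/29: ceiling(29/2) = 15, use 1/15
1/435: ceiling(435/1) = 435, use 1/435
Result: 2/29 = 1/15 + 1/435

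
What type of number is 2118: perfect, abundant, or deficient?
abundant

Proper divisors of 2118: sum = 1 + 2 + 3 + 6 + 353 + 706 + 1059 = 2130
Since 2130 > 2118, 2118 is abundant.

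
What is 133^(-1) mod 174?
157

gcd(133, 174) = 1, so the inverse exists.
Extended Euclidean algorithm on (174, 133):
174 = 1 × 133 + 41  ⟹  41 = (1)·174 + (-1)·133
133 = 3 × 41 + 10  ⟹  10 = (-3)·174 + (4)·133
41 = 4 × 10 + 1  ⟹  1 = (13)·174 + (-17)·133
So (-17)·133 ≡ 1 (mod 174), i.e. 133^(-1) ≡ -17 ≡ 157 (mod 174).
Check: 133 × 157 = 20881 ≡ 1 (mod 174)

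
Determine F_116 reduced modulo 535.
407

Matrix identity: Q^n = [[F_(n+1), F_n], [F_n, F_(n-1)]] with Q = [[1,1],[1,0]].
n = 116 = 1110100₂. Square-and-multiply, entries mod 535:
Q^1 = [[1,1],[1,0]]
Q^3 = (Q^1)²·Q = [[3,2],[2,1]]
Q^7 = (Q^3)²·Q = [[21,13],[13,8]]
Q^14 = (Q^7)² = [[75,377],[377,233]]
Q^29 = (Q^14)²·Q = [[115,94],[94,21]]
Q^58 = (Q^29)² = [[126,479],[479,182]]
Q^116 = (Q^58)² = [[287,407],[407,415]]
F_116 mod 535 = Q^116[0][1] = 407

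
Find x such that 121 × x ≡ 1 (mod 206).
63

gcd(121, 206) = 1, so the inverse exists.
Extended Euclidean algorithm on (206, 121):
206 = 1 × 121 + 85  ⟹  85 = (1)·206 + (-1)·121
121 = 1 × 85 + 36  ⟹  36 = (-1)·206 + (2)·121
85 = 2 × 36 + 13  ⟹  13 = (3)·206 + (-5)·121
36 = 2 × 13 + 10  ⟹  10 = (-7)·206 + (12)·121
13 = 1 × 10 + 3  ⟹  3 = (10)·206 + (-17)·121
10 = 3 × 3 + 1  ⟹  1 = (-37)·206 + (63)·121
So (63)·121 ≡ 1 (mod 206), i.e. 121^(-1) ≡ 63 (mod 206).
Check: 121 × 63 = 7623 ≡ 1 (mod 206)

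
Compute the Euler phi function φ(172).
84

172 = 2^2 × 43
φ(n) = n × ∏(1 - 1/p) for each prime p dividing n
φ(172) = 172 × (1 - 1/2) × (1 - 1/43) = 84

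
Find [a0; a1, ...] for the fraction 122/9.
[13; 1, 1, 4]

Euclidean algorithm steps:
122 = 13 × 9 + 5
9 = 1 × 5 + 4
5 = 1 × 4 + 1
4 = 4 × 1 + 0
Continued fraction: [13; 1, 1, 4]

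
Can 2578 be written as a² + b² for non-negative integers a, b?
27² + 43² (a=27, b=43)

Factorization: 2578 = 2 × 1289
By Fermat: n is sum of two squares iff every prime p ≡ 3 (mod 4) appears to even power.
All primes ≡ 3 (mod 4) appear to even power.
Search a = 0, 1, 2, … for 2578 - a² a perfect square: first hit at a = 27: 2578 - 729 = 1849 = 43².
2578 = 27² + 43² = 729 + 1849 ✓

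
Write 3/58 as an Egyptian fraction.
1/20 + 1/580

Greedy algorithm:
3/58: ceiling(58/3) = 20, use 1/20
1/580: ceiling(580/1) = 580, use 1/580
Result: 3/58 = 1/20 + 1/580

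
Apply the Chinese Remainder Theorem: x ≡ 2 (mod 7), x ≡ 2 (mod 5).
2

Using Chinese Remainder Theorem:
M = 7 × 5 = 35
M1 = 5, M2 = 7
y1 = 5^(-1) mod 7 = 3
y2 = 7^(-1) mod 5 = 3
x = (2×5×3 + 2×7×3) mod 35 = 2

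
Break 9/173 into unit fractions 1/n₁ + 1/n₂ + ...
1/20 + 1/495 + 1/342540

Greedy algorithm:
9/173: ceiling(173/9) = 20, use 1/20
7/3460: ceiling(3460/7) = 495, use 1/495
1/342540: ceiling(342540/1) = 342540, use 1/342540
Result: 9/173 = 1/20 + 1/495 + 1/342540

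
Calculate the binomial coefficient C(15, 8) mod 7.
2

Using Lucas' theorem:
Write n=15 and k=8 in base 7:
n in base 7: [2, 1]
k in base 7: [1, 1]
C(15,8) mod 7 = ∏ C(n_i, k_i) mod 7
Digit binomials (mod 7): C(2,1) = 2; C(1,1) = 1
Product: 2 × 1 = 2 ≡ 2 (mod 7)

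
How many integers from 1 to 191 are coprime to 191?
190

191 = 191
φ(n) = n × ∏(1 - 1/p) for each prime p dividing n
φ(191) = 191 × (1 - 1/191) = 190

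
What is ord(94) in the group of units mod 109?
54

109 is prime, so ord(94) divides φ(109) = 108.
Divisors of 108: 1, 2, 3, 4, 6, 9, 12, 18, 27, 36, 54, 108.
Repeated squaring: 94^1 ≡ 94, 94^2 ≡ 7, 94^4 ≡ 49, 94^8 ≡ 3, 94^16 ≡ 9, 94^32 ≡ 81, 94^64 ≡ 21 (mod 109).
Test 94^d mod 109 for each divisor d in increasing order:
94^1 ≡ 94
94^2 ≡ 7
94^3 = 94^2·94^1 ≡ 4
94^4 ≡ 49
94^6 = 94^4·94^2 ≡ 16
94^9 = 94^8·94^1 ≡ 64
94^12 = 94^8·94^4 ≡ 38
94^18 = 94^16·94^2 ≡ 63
94^27 = 94^16·94^8·94^2·94^1 ≡ 108
94^36 = 94^32·94^4 ≡ 45
94^54 = 94^32·94^16·94^4·94^2 ≡ 1  ← first divisor giving 1
The order is 54.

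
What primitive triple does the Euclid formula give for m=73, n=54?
(2413, 7884, 8245)

Euclid's formula: a = m² - n², b = 2mn, c = m² + n²
m = 73, n = 54
a = 73² - 54² = 5329 - 2916 = 2413
b = 2 × 73 × 54 = 7884
c = 73² + 54² = 5329 + 2916 = 8245
Verification: 2413² + 7884² = 5822569 + 62157456 = 67980025 = 8245² ✓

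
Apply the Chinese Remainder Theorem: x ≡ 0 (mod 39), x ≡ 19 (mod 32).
819

Using Chinese Remainder Theorem:
M = 39 × 32 = 1248
M1 = 32, M2 = 39
y1 = 32^(-1) mod 39 = 11
y2 = 39^(-1) mod 32 = 23
x = (0×32×11 + 19×39×23) mod 1248 = 819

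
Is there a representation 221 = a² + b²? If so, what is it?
5² + 14² (a=5, b=14)

Factorization: 221 = 13 × 17
By Fermat: n is sum of two squares iff every prime p ≡ 3 (mod 4) appears to even power.
All primes ≡ 3 (mod 4) appear to even power.
Search a = 0, 1, 2, … for 221 - a² a perfect square: first hit at a = 5: 221 - 25 = 196 = 14².
221 = 5² + 14² = 25 + 196 ✓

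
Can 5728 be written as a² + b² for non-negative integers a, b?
Not possible

Factorization: 5728 = 2^5 × 179
By Fermat: n is sum of two squares iff every prime p ≡ 3 (mod 4) appears to even power.
Prime(s) ≡ 3 (mod 4) with odd exponent: [(179, 1)]
Therefore 5728 cannot be expressed as a² + b².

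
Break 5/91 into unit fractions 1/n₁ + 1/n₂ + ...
1/19 + 1/433 + 1/249553 + 1/93414800161 + 1/17452649778145716451681

Greedy algorithm:
5/91: ceiling(91/5) = 19, use 1/19
4/1729: ceiling(1729/4) = 433, use 1/433
3/748657: ceiling(748657/3) = 249553, use 1/249553
2/186829600321: ceiling(186829600321/2) = 93414800161, use 1/93414800161
1/17452649778145716451681: ceiling(17452649778145716451681/1) = 17452649778145716451681, use 1/17452649778145716451681
Result: 5/91 = 1/19 + 1/433 + 1/249553 + 1/93414800161 + 1/17452649778145716451681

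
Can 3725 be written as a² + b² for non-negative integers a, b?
2² + 61² (a=2, b=61)

Factorization: 3725 = 5^2 × 149
By Fermat: n is sum of two squares iff every prime p ≡ 3 (mod 4) appears to even power.
All primes ≡ 3 (mod 4) appear to even power.
Search a = 0, 1, 2, … for 3725 - a² a perfect square: first hit at a = 2: 3725 - 4 = 3721 = 61².
3725 = 2² + 61² = 4 + 3721 ✓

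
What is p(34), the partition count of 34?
12310

p(n) counts ways to write n as a sum of positive integers (order ignored).
Euler's pentagonal recurrence: p(k) = p(k-1) + p(k-2) - p(k-5) - p(k-7) + p(k-12) + p(k-15) - ... (offsets j(3j∓1)/2, signs ++--, p(0)=1, p(<0)=0).
DP table for k = 0..33: p(0)=1, p(1)=1, p(2)=2, p(3)=3, p(4)=5, p(5)=7, p(6)=11, p(7)=15, p(8)=22, p(9)=30, p(10)=42, p(11)=56, p(12)=77, p(13)=101, p(14)=135, p(15)=176, p(16)=231, p(17)=297, p(18)=385, p(19)=490, p(20)=627, p(21)=792, p(22)=1002, p(23)=1255, p(24)=1575, p(25)=1958, p(26)=2436, p(27)=3010, p(28)=3718, p(29)=4565, p(30)=5604, p(31)=6842, p(32)=8349, p(33)=10143.
Final step: p(34) = p(33) + p(32) - p(29) - p(27) + p(22) + p(19) - p(12) - p(8)
= 10143 + 8349 - 4565 - 3010 + 1002 + 490 - 77 - 22
= 12310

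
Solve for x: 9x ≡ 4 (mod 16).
x ≡ 4 (mod 16)

gcd(9, 16) = 1, which divides 4, so solutions exist.
Find 9^(-1) mod 16 by the extended Euclidean algorithm:
16 = 1 × 9 + 7  ⟹  7 = (1)·16 + (-1)·9
9 = 1 × 7 + 2  ⟹  2 = (-1)·16 + (2)·9
7 = 3 × 2 + 1  ⟹  1 = (4)·16 + (-7)·9
So (-7)·9 ≡ 1 (mod 16), i.e. 9^(-1) ≡ -7 ≡ 9 (mod 16).
x ≡ 9 × 4 = 36 ≡ 4 (mod 16).
Check: 9 × 4 = 36 ≡ 4 (mod 16).
Unique solution: x ≡ 4 (mod 16)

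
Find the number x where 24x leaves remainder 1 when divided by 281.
82

gcd(24, 281) = 1, so the inverse exists.
Extended Euclidean algorithm on (281, 24):
281 = 11 × 24 + 17  ⟹  17 = (1)·281 + (-11)·24
24 = 1 × 17 + 7  ⟹  7 = (-1)·281 + (12)·24
17 = 2 × 7 + 3  ⟹  3 = (3)·281 + (-35)·24
7 = 2 × 3 + 1  ⟹  1 = (-7)·281 + (82)·24
So (82)·24 ≡ 1 (mod 281), i.e. 24^(-1) ≡ 82 (mod 281).
Check: 24 × 82 = 1968 ≡ 1 (mod 281)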